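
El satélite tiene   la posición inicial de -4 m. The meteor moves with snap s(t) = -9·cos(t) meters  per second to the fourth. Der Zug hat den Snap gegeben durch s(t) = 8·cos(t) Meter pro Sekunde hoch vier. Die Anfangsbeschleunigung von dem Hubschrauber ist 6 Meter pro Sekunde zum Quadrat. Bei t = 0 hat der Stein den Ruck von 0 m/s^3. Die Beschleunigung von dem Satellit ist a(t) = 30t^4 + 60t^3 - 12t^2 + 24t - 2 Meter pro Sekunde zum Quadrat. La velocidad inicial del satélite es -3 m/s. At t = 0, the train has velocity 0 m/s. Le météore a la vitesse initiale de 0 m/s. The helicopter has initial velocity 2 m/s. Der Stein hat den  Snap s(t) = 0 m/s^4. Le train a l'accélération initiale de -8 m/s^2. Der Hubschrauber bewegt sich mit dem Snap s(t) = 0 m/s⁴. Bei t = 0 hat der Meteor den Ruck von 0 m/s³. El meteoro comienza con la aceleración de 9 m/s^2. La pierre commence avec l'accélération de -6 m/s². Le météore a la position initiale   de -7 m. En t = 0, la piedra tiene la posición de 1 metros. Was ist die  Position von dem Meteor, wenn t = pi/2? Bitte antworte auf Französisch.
Nous devons intégrer notre équation du snap s(t) = -9·cos(t) 4 fois. En intégrant le snap et en utilisant la condition initiale j(0) = 0, nous obtenons j(t) = -9·sin(t). La primitive du jerk, avec a(0) = 9, donne l'accélération: a(t) = 9·cos(t). L'intégrale de l'accélération, avec v(0) = 0, donne la vitesse: v(t) = 9·sin(t). En intégrant la vitesse et en utilisant la condition initiale x(0) = -7, nous obtenons x(t) = 2 - 9·cos(t). Nous avons la position x(t) = 2 - 9·cos(t). En substituant t = pi/2: x(pi/2) = 2.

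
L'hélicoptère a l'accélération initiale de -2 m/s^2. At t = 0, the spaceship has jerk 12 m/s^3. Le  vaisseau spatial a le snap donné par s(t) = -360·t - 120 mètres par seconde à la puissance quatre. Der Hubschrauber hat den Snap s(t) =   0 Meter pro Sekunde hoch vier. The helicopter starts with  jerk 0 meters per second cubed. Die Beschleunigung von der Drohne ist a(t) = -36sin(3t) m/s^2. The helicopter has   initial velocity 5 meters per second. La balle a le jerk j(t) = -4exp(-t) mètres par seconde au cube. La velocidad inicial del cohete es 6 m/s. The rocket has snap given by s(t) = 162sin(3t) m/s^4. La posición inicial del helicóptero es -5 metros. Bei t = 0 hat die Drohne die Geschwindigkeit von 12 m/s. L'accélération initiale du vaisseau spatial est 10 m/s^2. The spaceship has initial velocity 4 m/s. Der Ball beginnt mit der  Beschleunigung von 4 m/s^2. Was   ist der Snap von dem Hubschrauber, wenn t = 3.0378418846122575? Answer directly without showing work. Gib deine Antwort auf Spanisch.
El snap en t = 3.0378418846122575 es s = 0.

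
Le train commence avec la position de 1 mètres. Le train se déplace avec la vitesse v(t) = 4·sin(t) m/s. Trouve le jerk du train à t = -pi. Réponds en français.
Nous devons dériver notre équation de la vitesse v(t) = 4·sin(t) 2 fois. La dérivée de la vitesse donne l'accélération: a(t) = 4·cos(t). En prenant d/dt de a(t), nous trouvons j(t) = -4·sin(t). Nous avons le jerk j(t) = -4·sin(t). En substituant t = -pi: j(-pi) = 0.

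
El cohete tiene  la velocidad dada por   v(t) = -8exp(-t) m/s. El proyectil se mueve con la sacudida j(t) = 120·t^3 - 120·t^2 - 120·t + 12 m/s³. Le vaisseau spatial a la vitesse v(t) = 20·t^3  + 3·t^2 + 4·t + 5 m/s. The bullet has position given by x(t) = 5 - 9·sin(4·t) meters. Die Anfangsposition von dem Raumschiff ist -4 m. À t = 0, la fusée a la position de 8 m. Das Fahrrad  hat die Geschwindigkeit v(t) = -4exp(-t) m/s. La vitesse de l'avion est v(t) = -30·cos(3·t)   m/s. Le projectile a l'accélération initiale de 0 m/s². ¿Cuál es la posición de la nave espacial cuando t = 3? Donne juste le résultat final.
La posición en t = 3 es x = 461.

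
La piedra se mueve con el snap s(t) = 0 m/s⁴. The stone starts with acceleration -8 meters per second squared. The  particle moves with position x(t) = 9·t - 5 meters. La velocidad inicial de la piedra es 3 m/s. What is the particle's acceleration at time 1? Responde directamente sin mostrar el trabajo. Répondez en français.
La réponse est 0.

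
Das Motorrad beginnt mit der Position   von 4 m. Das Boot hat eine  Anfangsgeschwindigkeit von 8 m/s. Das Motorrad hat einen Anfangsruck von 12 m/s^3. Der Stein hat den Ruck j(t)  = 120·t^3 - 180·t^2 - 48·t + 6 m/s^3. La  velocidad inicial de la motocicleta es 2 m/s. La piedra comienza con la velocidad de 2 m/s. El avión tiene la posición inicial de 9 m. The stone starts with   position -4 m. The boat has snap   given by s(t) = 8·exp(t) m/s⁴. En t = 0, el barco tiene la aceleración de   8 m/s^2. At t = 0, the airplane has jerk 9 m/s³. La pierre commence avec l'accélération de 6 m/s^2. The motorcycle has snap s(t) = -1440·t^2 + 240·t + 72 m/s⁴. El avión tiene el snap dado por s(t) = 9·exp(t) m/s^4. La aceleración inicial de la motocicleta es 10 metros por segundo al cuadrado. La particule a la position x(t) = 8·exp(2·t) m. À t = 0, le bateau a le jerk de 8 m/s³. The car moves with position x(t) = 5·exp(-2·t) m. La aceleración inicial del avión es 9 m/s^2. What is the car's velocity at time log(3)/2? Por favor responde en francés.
En partant de la position x(t) = 5·exp(-2·t), nous prenons 1 dérivée. En prenant d/dt de x(t), nous trouvons v(t) = -10·exp(-2·t). De l'équation de la vitesse v(t) = -10·exp(-2·t), nous substituons t = log(3)/2 pour obtenir v = -10/3.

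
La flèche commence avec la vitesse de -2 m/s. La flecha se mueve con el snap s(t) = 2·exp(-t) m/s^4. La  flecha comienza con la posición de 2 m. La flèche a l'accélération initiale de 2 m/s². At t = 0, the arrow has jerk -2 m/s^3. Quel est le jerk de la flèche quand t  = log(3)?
Pour résoudre ceci, nous devons prendre 1 intégrale de notre équation du snap s(t) = 2·exp(-t). En prenant ∫s(t)dt et en appliquant j(0) = -2, nous trouvons j(t) = -2·exp(-t). De l'équation du jerk j(t) = -2·exp(-t), nous substituons t = log(3) pour obtenir j = -2/3.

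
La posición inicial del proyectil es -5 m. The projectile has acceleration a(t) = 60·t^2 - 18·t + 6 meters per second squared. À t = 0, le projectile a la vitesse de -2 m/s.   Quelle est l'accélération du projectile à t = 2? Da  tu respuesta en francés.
En utilisant a(t) = 60·t^2 - 18·t + 6 et en substituant t = 2, nous trouvons a = 210.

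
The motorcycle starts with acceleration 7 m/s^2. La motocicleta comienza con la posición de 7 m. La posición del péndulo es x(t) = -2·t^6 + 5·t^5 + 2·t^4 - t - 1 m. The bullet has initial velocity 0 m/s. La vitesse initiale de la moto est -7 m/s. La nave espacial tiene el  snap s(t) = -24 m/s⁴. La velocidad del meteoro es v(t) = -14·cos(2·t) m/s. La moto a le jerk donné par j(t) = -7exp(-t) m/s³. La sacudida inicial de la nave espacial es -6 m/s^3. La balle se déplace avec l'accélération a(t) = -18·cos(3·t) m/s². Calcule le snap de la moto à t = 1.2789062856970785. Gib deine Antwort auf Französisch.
En partant du jerk j(t) = -7·exp(-t), nous prenons 1 dérivée. En dérivant le jerk, nous obtenons le snap: s(t) = 7·exp(-t). Nous avons le snap s(t) = 7·exp(-t). En substituant t = 1.2789062856970785: s(1.2789062856970785) = 1.94839092127207.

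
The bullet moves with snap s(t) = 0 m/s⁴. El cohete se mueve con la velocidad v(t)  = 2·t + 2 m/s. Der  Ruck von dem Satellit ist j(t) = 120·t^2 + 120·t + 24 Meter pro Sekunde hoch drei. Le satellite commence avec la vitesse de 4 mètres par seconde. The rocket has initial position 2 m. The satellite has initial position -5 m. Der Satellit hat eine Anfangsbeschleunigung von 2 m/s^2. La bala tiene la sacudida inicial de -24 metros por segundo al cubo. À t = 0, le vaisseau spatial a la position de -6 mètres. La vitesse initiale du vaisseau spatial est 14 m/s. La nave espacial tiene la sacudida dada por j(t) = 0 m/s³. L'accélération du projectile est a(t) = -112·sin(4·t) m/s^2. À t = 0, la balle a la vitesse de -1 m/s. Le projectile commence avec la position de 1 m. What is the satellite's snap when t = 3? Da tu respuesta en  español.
Para resolver esto, necesitamos tomar 1 derivada de nuestra ecuación de la sacudida j(t) = 120·t^2 + 120·t + 24. Tomando d/dt de j(t), encontramos s(t) = 240·t + 120. Tenemos el snap s(t) = 240·t + 120. Sustituyendo t = 3: s(3) = 840.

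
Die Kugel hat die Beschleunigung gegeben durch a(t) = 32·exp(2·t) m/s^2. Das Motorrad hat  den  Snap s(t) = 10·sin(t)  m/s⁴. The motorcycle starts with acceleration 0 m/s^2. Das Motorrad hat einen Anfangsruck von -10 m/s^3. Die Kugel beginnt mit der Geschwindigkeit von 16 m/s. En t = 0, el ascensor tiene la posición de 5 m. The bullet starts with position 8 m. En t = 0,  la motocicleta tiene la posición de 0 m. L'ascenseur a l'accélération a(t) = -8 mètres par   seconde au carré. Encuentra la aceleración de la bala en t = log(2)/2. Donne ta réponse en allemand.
Aus der Gleichung für die Beschleunigung a(t) = 32·exp(2·t), setzen wir t = log(2)/2 ein und erhalten a = 64.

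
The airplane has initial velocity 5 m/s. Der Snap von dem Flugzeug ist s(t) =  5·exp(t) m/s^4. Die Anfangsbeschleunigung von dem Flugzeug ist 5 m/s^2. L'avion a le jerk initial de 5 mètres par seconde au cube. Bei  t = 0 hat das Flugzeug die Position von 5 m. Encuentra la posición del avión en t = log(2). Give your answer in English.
We need to integrate our snap equation s(t) = 5·exp(t) 4 times. The antiderivative of snap is jerk. Using j(0) = 5, we get j(t) = 5·exp(t). Integrating jerk and using the initial condition a(0) = 5, we get a(t) = 5·exp(t). The antiderivative of acceleration, with v(0) = 5, gives velocity: v(t) = 5·exp(t). The integral of velocity, with x(0) = 5, gives position: x(t) = 5·exp(t). We have position x(t) = 5·exp(t). Substituting t = log(2): x(log(2)) = 10.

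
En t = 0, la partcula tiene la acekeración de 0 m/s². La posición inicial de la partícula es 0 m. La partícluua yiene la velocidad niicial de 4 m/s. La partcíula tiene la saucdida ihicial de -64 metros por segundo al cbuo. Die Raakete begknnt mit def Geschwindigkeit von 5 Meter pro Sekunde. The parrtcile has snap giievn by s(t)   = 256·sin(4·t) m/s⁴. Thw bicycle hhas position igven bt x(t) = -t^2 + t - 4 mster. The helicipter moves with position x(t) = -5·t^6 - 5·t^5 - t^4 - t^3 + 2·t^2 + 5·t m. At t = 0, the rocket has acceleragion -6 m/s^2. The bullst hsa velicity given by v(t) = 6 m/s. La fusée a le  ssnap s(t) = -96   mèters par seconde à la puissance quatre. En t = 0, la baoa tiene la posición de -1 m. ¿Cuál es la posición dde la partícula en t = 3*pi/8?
Partiendo del snap s(t) = 256·sin(4·t), tomamos 4 antiderivadas. Integrando el snap y usando la condición inicial j(0) = -64, obtenemos j(t) = -64·cos(4·t). Tomando ∫j(t)dt y aplicando a(0) = 0, encontramos a(t) = -16·sin(4·t). La integral de la aceleración, con v(0) = 4, da la velocidad: v(t) = 4·cos(4·t). La antiderivada de la velocidad es la posición. Usando x(0) = 0, obtenemos x(t) = sin(4·t). Tenemos la posición x(t) = sin(4·t). Sustituyendo t = 3*pi/8: x(3*pi/8) = -1.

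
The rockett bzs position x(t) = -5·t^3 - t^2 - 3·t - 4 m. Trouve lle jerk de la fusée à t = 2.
En partant de la position x(t) = -5·t^3 - t^2 - 3·t - 4, nous prenons 3 dérivées. La dérivée de la position donne la vitesse: v(t) = -15·t^2 - 2·t - 3. En prenant d/dt de v(t), nous trouvons a(t) = -30·t - 2. En prenant d/dt de a(t), nous trouvons j(t) = -30. De l'équation du jerk j(t) = -30, nous substituons t = 2 pour obtenir j = -30.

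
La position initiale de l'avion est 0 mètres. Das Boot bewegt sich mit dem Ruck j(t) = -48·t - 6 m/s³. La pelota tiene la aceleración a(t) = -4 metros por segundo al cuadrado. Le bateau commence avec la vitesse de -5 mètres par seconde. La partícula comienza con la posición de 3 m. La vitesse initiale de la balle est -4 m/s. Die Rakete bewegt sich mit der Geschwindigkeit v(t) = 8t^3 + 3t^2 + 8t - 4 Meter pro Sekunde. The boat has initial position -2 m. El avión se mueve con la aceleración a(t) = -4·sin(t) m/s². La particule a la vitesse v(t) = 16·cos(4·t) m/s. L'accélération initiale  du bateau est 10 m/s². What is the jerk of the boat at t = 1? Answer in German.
Wir haben den Ruck j(t) = -48·t - 6. Durch Einsetzen von t = 1: j(1) = -54.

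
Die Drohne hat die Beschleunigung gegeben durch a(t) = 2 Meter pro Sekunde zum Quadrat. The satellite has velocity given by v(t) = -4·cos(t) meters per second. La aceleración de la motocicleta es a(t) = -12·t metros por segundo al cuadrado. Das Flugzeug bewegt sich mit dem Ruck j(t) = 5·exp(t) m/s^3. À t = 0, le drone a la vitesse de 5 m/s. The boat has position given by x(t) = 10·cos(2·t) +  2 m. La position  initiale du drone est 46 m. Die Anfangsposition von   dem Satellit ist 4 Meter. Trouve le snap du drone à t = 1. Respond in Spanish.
Debemos derivar nuestra ecuación de la aceleración a(t) = 2 2 veces. Derivando la aceleración, obtenemos la sacudida: j(t) = 0. Derivando la sacudida, obtenemos el snap: s(t) = 0. Tenemos el snap s(t) = 0. Sustituyendo t = 1: s(1) = 0.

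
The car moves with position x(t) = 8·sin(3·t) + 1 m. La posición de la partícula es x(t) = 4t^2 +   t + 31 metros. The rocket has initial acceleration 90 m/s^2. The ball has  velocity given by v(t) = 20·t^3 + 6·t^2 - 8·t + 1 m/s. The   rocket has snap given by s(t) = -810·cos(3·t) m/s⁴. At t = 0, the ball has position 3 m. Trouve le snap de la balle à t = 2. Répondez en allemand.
Wir müssen unsere Gleichung für die Geschwindigkeit v(t) = 20·t^3 + 6·t^2 - 8·t + 1 3-mal ableiten. Mit d/dt von v(t) finden wir a(t) = 60·t^2 + 12·t - 8. Die Ableitung von der Beschleunigung ergibt den Ruck: j(t) = 120·t + 12. Die Ableitung von dem Ruck ergibt den Snap: s(t) = 120. Wir haben den Snap s(t) = 120. Durch Einsetzen von t = 2: s(2) = 120.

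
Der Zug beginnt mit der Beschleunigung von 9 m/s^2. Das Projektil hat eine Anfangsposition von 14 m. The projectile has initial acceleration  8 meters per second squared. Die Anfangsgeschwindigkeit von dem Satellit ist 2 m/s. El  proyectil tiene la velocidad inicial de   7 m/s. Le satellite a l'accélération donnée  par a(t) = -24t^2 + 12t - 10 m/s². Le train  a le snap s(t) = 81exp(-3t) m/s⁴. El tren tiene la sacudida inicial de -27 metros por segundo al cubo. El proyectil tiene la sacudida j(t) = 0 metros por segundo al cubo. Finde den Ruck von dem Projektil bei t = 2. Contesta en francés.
Nous avons le jerk j(t) = 0. En substituant t = 2: j(2) = 0.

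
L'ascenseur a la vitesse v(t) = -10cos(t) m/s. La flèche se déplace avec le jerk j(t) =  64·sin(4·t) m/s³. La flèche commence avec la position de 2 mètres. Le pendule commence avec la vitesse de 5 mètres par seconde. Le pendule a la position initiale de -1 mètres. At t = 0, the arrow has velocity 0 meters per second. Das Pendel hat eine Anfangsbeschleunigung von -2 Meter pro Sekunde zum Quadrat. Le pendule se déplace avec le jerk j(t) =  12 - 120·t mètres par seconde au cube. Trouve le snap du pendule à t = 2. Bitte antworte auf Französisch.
Nous devons dériver notre équation du jerk j(t) = 12 - 120·t 1 fois. En dérivant le jerk, nous obtenons le snap: s(t) = -120. En utilisant s(t) = -120 et en substituant t = 2, nous trouvons s = -120.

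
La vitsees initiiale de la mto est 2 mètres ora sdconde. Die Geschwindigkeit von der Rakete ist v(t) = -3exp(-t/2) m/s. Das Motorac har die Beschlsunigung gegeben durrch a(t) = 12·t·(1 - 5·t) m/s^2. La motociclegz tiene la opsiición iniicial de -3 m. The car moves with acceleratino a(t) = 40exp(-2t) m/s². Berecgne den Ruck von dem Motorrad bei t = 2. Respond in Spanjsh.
Debemos derivar nuestra ecuación de la aceleración a(t) = 12·t·(1 - 5·t) 1 vez. La derivada de la aceleración da la sacudida: j(t) = 12 - 120·t. Usando j(t) = 12 - 120·t y sustituyendo t = 2, encontramos j = -228.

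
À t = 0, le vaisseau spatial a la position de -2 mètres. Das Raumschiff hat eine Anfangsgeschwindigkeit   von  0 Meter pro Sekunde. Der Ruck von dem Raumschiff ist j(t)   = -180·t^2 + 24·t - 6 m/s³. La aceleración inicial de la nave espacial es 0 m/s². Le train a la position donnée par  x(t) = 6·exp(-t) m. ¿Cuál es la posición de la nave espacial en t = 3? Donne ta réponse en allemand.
Wir müssen das Integral unserer Gleichung für den Ruck j(t) = -180·t^2 + 24·t - 6 3-mal finden. Mit ∫j(t)dt und Anwendung von a(0) = 0, finden wir a(t) = 6·t·(-10·t^2 + 2·t - 1). Mit ∫a(t)dt und Anwendung von v(0) = 0, finden wir v(t) = t^2·(-15·t^2 + 4·t - 3). Das Integral von der Geschwindigkeit, mit x(0) = -2, ergibt die Position: x(t) = -3·t^5 + t^4 - t^3 - 2. Wir haben die Position x(t) = -3·t^5 + t^4 - t^3 - 2. Durch Einsetzen von t = 3: x(3) = -677.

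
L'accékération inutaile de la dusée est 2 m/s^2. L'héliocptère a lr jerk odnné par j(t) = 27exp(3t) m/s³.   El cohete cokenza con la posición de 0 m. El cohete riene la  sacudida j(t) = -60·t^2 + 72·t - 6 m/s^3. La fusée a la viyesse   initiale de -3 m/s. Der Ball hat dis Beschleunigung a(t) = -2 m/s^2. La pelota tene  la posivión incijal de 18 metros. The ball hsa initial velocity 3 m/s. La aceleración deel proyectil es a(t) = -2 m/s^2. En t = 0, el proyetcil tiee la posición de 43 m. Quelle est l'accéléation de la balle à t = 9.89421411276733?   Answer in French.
De l'équation de l'accélération a(t) = -2, nous substituons t = 9.89421411276733 pour obtenir a = -2.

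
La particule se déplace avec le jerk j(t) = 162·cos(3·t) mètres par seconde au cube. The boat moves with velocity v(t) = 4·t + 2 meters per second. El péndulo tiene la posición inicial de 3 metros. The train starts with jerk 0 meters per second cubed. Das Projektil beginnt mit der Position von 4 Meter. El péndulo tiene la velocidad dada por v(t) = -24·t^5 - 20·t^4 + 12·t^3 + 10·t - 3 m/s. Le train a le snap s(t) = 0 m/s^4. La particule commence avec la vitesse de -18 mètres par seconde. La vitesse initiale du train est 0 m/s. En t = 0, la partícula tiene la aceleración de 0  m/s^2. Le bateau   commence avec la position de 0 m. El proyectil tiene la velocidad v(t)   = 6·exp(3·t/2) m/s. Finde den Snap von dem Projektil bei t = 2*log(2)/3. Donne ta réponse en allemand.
Um dies zu lösen, müssen wir 3 Ableitungen unserer Gleichung für die Geschwindigkeit v(t) = 6·exp(3·t/2) nehmen. Die Ableitung von der Geschwindigkeit ergibt die Beschleunigung: a(t) = 9·exp(3·t/2). Durch Ableiten von der Beschleunigung erhalten wir den Ruck: j(t) = 27·exp(3·t/2)/2. Durch Ableiten von dem Ruck erhalten wir den Snap: s(t) = 81·exp(3·t/2)/4. Wir haben den Snap s(t) = 81·exp(3·t/2)/4. Durch Einsetzen von t = 2*log(2)/3: s(2*log(2)/3) = 81/2.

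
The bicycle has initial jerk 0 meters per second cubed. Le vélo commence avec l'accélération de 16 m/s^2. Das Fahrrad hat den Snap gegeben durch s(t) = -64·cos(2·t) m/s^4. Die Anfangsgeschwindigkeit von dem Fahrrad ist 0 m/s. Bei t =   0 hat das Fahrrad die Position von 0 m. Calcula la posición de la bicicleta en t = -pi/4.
Debemos encontrar la integral de nuestra ecuación del snap s(t) = -64·cos(2·t) 4 veces. Integrando el snap y usando la condición inicial j(0) = 0, obtenemos j(t) = -32·sin(2·t). Integrando la sacudida y usando la condición inicial a(0) = 16, obtenemos a(t) = 16·cos(2·t). La integral de la aceleración, con v(0) = 0, da la velocidad: v(t) = 8·sin(2·t). La integral de la velocidad es la posición. Usando x(0) = 0, obtenemos x(t) = 4 - 4·cos(2·t). De la ecuación de la posición x(t) = 4 - 4·cos(2·t), sustituimos t = -pi/4 para obtener x = 4.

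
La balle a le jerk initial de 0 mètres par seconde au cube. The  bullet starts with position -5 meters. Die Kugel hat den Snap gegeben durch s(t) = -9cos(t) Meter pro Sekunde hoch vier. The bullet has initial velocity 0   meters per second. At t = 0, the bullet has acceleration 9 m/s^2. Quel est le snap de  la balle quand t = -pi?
Nous avons le snap s(t) = -9·cos(t). En substituant t = -pi: s(-pi) = 9.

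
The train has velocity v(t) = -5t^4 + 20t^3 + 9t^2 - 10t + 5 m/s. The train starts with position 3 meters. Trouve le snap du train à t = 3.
En partant de la vitesse v(t) = -5·t^4 + 20·t^3 + 9·t^2 - 10·t + 5, nous prenons 3 dérivées. En dérivant la vitesse, nous obtenons l'accélération: a(t) = -20·t^3 + 60·t^2 + 18·t - 10. La dérivée de l'accélération donne le jerk: j(t) = -60·t^2 + 120·t + 18. En dérivant le jerk, nous obtenons le snap: s(t) = 120 - 120·t. De l'équation du snap s(t) = 120 - 120·t, nous substituons t = 3 pour obtenir s = -240.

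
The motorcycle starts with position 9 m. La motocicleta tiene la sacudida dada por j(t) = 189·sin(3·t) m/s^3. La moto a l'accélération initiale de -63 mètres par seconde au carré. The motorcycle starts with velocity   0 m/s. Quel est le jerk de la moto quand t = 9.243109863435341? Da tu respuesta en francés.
Nous avons le jerk j(t) = 189·sin(3·t). En substituant t = 9.243109863435341: j(9.243109863435341) = 97.9817127737901.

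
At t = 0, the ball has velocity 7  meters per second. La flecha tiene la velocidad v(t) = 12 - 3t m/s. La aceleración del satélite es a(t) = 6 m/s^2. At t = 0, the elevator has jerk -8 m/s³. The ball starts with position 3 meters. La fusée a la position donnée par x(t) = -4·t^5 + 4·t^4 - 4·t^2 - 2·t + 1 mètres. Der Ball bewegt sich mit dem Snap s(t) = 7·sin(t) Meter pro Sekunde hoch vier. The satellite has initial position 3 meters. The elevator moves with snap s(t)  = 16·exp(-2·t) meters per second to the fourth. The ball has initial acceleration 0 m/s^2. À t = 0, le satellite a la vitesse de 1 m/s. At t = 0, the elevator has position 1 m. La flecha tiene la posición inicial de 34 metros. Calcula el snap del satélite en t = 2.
Para resolver esto, necesitamos tomar 2 derivadas de nuestra ecuación de la aceleración a(t) = 6. La derivada de la aceleración da la sacudida: j(t) = 0. Tomando d/dt de j(t), encontramos s(t) = 0. Usando s(t) = 0 y sustituyendo t = 2, encontramos s = 0.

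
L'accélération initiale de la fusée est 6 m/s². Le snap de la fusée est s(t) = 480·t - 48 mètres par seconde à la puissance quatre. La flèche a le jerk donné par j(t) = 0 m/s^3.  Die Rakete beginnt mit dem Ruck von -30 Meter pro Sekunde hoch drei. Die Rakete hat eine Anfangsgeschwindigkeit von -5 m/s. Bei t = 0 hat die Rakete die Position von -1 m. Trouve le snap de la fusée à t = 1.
De l'équation du snap s(t) = 480·t - 48, nous substituons t = 1 pour obtenir s = 432.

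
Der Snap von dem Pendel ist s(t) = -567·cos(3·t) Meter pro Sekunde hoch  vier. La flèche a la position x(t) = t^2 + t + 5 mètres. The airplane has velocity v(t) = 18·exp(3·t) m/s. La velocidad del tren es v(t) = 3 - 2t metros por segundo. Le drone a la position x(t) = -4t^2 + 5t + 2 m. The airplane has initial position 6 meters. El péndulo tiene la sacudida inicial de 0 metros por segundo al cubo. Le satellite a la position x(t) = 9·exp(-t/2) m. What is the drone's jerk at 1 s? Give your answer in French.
Pour résoudre ceci, nous devons prendre 3 dérivées de notre équation de la position x(t) = -4·t^2 + 5·t + 2. En prenant d/dt de x(t), nous trouvons v(t) = 5 - 8·t. La dérivée de la vitesse donne l'accélération: a(t) = -8. La dérivée de l'accélération donne le jerk: j(t) = 0. De l'équation du jerk j(t) = 0, nous substituons t = 1 pour obtenir j = 0.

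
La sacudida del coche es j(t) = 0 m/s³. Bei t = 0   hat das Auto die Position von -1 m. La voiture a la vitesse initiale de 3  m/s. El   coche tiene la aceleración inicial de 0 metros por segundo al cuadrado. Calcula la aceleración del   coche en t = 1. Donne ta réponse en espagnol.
Necesitamos integrar nuestra ecuación de la sacudida j(t) = 0 1 vez. Tomando ∫j(t)dt y aplicando a(0) = 0, encontramos a(t) = 0. De la ecuación de la aceleración a(t) = 0, sustituimos t = 1 para obtener a = 0.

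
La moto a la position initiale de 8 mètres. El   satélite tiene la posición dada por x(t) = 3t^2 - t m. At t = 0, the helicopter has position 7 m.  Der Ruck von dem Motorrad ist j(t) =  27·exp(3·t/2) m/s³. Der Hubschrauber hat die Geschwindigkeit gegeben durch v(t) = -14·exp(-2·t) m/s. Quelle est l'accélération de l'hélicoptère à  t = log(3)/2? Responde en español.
Partiendo de la velocidad v(t) = -14·exp(-2·t), tomamos 1 derivada. La derivada de la velocidad da la aceleración: a(t) = 28·exp(-2·t). De la ecuación de la aceleración a(t) = 28·exp(-2·t), sustituimos t = log(3)/2 para obtener a = 28/3.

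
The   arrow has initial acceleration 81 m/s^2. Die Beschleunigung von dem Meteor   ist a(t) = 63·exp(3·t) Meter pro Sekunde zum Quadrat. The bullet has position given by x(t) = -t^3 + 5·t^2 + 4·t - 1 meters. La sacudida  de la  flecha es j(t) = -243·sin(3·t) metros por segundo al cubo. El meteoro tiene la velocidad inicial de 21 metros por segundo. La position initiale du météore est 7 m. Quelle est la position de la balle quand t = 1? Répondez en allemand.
Wir haben die Position x(t) = -t^3 + 5·t^2 + 4·t - 1. Durch Einsetzen von t = 1: x(1) = 7.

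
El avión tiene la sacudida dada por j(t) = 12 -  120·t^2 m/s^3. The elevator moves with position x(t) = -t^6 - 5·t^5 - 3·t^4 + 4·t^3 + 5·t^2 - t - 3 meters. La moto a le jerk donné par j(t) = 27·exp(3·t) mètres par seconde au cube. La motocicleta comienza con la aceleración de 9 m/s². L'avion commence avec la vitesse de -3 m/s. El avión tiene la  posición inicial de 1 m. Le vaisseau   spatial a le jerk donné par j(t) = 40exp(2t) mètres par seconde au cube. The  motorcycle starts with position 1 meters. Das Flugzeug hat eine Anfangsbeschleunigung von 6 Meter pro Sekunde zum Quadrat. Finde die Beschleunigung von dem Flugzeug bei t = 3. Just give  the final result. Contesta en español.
a(3) = -1038.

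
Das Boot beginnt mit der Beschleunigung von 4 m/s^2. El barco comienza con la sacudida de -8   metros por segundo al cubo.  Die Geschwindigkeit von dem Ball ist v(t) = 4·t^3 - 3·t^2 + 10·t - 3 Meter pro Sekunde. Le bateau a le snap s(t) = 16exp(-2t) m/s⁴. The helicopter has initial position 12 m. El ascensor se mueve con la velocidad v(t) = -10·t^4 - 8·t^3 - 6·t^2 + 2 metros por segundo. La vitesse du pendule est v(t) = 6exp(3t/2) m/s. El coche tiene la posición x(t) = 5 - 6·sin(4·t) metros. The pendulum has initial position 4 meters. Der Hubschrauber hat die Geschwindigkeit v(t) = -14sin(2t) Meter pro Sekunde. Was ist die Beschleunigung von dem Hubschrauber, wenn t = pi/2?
Ausgehend von der Geschwindigkeit v(t) = -14·sin(2·t), nehmen wir 1 Ableitung. Mit d/dt von v(t) finden wir a(t) = -28·cos(2·t). Mit a(t) = -28·cos(2·t) und Einsetzen von t = pi/2, finden wir a = 28.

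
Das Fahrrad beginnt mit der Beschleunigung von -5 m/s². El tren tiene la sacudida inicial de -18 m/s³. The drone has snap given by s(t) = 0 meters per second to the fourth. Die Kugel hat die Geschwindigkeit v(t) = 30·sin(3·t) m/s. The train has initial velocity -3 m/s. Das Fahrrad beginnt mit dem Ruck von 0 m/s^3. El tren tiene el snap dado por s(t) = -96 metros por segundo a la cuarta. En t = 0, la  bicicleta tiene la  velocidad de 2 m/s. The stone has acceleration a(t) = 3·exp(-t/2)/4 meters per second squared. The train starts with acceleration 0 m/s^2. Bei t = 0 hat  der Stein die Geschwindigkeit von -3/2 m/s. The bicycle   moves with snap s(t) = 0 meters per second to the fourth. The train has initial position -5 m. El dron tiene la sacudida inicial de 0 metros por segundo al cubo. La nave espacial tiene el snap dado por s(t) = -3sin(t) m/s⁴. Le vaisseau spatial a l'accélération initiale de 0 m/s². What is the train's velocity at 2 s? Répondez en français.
Nous devons trouver la primitive de notre équation du snap s(t) = -96 3 fois. En prenant ∫s(t)dt et en appliquant j(0) = -18, nous trouvons j(t) = -96·t - 18. En prenant ∫j(t)dt et en appliquant a(0) = 0, nous trouvons a(t) = 6·t·(-8·t - 3). La primitive de l'accélération est la vitesse. En utilisant v(0) = -3, nous obtenons v(t) = -16·t^3 - 9·t^2 - 3. De l'équation de la vitesse v(t) = -16·t^3 - 9·t^2 - 3, nous substituons t = 2 pour obtenir v = -167.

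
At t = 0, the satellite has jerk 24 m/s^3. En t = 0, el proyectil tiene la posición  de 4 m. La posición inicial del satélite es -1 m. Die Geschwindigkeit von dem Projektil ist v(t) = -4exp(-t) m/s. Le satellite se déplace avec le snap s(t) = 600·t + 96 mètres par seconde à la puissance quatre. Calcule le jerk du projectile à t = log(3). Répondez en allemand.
Ausgehend von der Geschwindigkeit v(t) = -4·exp(-t), nehmen wir 2 Ableitungen. Die Ableitung von der Geschwindigkeit ergibt die Beschleunigung: a(t) = 4·exp(-t). Mit d/dt von a(t) finden wir j(t) = -4·exp(-t). Wir haben den Ruck j(t) = -4·exp(-t). Durch Einsetzen von t = log(3): j(log(3)) = -4/3.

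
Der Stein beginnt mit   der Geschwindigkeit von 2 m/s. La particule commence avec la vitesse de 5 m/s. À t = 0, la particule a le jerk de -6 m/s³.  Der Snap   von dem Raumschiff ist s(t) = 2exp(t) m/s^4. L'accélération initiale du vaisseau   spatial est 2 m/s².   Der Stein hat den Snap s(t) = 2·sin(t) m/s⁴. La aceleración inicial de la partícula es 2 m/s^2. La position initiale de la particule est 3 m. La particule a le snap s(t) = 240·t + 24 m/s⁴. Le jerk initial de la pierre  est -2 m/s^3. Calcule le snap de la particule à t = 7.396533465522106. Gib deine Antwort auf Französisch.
Nous avons le snap s(t) = 240·t + 24. En substituant t = 7.396533465522106: s(7.396533465522106) = 1799.16803172531.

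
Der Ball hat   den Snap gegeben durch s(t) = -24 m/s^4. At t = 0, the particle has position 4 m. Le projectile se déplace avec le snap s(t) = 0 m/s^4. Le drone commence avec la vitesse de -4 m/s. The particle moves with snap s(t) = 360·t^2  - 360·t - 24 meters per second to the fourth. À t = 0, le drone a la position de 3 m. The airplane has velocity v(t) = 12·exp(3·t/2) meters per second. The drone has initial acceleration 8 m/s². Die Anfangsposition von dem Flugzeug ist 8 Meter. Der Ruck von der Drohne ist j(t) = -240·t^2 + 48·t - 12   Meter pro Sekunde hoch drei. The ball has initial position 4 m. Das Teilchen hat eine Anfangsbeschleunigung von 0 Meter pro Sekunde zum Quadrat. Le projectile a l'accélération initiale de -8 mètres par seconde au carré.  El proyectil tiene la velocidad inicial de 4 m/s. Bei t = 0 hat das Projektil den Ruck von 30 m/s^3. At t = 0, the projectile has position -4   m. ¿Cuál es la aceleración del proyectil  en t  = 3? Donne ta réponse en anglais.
To solve this, we need to take 2 integrals of our snap equation s(t) = 0. The antiderivative of snap, with j(0) = 30, gives jerk: j(t) = 30. Integrating jerk and using the initial condition a(0) = -8, we get a(t) = 30·t - 8. From the given acceleration equation a(t) = 30·t - 8, we substitute t = 3 to get a = 82.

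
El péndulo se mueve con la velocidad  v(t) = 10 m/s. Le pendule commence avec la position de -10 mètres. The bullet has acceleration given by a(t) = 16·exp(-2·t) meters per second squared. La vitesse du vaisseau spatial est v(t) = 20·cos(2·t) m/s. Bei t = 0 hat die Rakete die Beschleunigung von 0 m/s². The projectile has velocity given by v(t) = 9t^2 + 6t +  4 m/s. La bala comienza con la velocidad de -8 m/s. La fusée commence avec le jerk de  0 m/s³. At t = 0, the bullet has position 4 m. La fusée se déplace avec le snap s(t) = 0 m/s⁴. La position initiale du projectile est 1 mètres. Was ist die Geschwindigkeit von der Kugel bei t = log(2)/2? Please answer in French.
En partant de l'accélération a(t) = 16·exp(-2·t), nous prenons 1 intégrale. L'intégrale de l'accélération, avec v(0) = -8, donne la vitesse: v(t) = -8·exp(-2·t). En utilisant v(t) = -8·exp(-2·t) et en substituant t = log(2)/2, nous trouvons v = -4.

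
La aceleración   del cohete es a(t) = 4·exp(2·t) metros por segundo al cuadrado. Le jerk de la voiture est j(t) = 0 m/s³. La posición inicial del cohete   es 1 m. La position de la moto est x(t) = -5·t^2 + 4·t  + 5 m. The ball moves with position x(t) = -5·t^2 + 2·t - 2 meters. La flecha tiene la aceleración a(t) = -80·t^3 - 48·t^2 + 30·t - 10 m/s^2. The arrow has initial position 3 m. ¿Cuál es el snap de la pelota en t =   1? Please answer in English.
We must differentiate our position equation x(t) = -5·t^2 + 2·t - 2 4 times. Taking d/dt of x(t), we find v(t) = 2 - 10·t. Differentiating velocity, we get acceleration: a(t) = -10. Differentiating acceleration, we get jerk: j(t) = 0. Taking d/dt of j(t), we find s(t) = 0. Using s(t) = 0 and substituting t = 1, we find s = 0.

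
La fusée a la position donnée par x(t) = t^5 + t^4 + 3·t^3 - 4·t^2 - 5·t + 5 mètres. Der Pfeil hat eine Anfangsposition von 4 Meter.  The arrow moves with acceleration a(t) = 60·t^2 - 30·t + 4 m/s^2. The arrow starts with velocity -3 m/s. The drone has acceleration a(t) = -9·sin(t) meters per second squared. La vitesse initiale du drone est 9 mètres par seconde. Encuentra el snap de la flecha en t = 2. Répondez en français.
En partant de l'accélération a(t) = 60·t^2 - 30·t + 4, nous prenons 2 dérivées. En prenant d/dt de a(t), nous trouvons j(t) = 120·t - 30. En prenant d/dt de j(t), nous trouvons s(t) = 120. En utilisant s(t) = 120 et en substituant t = 2, nous trouvons s = 120.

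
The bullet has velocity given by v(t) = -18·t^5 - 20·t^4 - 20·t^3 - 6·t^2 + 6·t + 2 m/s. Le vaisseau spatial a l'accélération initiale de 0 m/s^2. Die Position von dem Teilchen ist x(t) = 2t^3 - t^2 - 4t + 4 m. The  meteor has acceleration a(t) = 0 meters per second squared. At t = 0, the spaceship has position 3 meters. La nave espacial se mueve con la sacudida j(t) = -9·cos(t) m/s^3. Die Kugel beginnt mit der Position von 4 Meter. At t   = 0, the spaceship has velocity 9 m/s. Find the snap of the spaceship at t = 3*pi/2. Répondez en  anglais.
We must differentiate our jerk equation j(t) = -9·cos(t) 1 time. Taking d/dt of j(t), we find s(t) = 9·sin(t). From the given snap equation s(t) = 9·sin(t), we substitute t = 3*pi/2 to get s = -9.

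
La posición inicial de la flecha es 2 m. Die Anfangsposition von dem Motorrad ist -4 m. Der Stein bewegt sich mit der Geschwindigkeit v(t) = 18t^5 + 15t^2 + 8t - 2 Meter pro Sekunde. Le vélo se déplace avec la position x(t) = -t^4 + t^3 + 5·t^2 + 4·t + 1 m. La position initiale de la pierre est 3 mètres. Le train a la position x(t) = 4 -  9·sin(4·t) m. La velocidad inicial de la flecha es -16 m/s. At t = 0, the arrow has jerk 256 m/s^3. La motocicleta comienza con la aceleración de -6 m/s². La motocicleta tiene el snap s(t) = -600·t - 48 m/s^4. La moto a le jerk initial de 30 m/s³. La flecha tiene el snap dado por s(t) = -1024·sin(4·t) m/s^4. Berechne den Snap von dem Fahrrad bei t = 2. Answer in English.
To solve this, we need to take 4 derivatives of our position equation x(t) = -t^4 + t^3 + 5·t^2 + 4·t + 1. The derivative of position gives velocity: v(t) = -4·t^3 + 3·t^2 + 10·t + 4. Differentiating velocity, we get acceleration: a(t) = -12·t^2 + 6·t + 10. Differentiating acceleration, we get jerk: j(t) = 6 - 24·t. The derivative of jerk gives snap: s(t) = -24. Using s(t) = -24 and substituting t = 2, we find s = -24.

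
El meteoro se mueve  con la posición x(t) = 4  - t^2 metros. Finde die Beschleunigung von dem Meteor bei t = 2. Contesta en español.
Para resolver esto, necesitamos tomar 2 derivadas de nuestra ecuación de la posición x(t) = 4 - t^2. Derivando la posición, obtenemos la velocidad: v(t) = -2·t. Tomando d/dt de v(t), encontramos a(t) = -2. De la ecuación de la aceleración a(t) = -2, sustituimos t = 2 para obtener a = -2.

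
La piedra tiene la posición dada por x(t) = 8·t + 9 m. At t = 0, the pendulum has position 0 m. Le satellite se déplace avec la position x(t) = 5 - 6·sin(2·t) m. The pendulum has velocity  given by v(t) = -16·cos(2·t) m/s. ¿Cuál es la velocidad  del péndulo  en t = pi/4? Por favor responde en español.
Usando v(t) = -16·cos(2·t) y sustituyendo t = pi/4, encontramos v = 0.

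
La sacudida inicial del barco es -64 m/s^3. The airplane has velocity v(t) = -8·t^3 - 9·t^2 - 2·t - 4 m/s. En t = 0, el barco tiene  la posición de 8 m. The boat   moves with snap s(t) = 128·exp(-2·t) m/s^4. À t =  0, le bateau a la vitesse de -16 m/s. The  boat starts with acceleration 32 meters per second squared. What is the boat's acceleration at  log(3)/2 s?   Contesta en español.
Debemos encontrar la antiderivada de nuestra ecuación del snap s(t) = 128·exp(-2·t) 2 veces. La antiderivada del snap, con j(0) = -64, da la sacudida: j(t) = -64·exp(-2·t). La antiderivada de la sacudida, con a(0) = 32, da la aceleración: a(t) = 32·exp(-2·t). Usando a(t) = 32·exp(-2·t) y sustituyendo t = log(3)/2, encontramos a = 32/3.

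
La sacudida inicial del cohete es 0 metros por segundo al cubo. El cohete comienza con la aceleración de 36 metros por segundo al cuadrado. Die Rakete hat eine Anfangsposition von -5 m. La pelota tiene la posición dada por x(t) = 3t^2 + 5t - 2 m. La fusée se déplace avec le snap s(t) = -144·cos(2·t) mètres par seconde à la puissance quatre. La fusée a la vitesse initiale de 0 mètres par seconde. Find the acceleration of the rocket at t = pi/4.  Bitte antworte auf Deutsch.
Um dies zu lösen, müssen wir 2 Integrale unserer Gleichung für den Snap s(t) = -144·cos(2·t) finden. Das Integral von dem Snap ist der Ruck. Mit j(0) = 0 erhalten wir j(t) = -72·sin(2·t). Die Stammfunktion von dem Ruck, mit a(0) = 36, ergibt die Beschleunigung: a(t) = 36·cos(2·t). Aus der Gleichung für die Beschleunigung a(t) = 36·cos(2·t), setzen wir t = pi/4 ein und erhalten a = 0.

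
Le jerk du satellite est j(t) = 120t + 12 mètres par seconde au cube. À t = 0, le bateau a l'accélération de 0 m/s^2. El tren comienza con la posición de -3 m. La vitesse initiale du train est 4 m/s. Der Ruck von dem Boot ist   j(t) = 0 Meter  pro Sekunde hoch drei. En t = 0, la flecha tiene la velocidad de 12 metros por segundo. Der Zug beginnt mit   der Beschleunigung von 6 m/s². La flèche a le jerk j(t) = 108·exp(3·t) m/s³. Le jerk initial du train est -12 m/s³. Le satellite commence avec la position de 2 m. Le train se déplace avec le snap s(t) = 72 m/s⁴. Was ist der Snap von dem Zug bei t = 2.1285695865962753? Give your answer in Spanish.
Usando s(t) = 72 y sustituyendo t = 2.1285695865962753, encontramos s = 72.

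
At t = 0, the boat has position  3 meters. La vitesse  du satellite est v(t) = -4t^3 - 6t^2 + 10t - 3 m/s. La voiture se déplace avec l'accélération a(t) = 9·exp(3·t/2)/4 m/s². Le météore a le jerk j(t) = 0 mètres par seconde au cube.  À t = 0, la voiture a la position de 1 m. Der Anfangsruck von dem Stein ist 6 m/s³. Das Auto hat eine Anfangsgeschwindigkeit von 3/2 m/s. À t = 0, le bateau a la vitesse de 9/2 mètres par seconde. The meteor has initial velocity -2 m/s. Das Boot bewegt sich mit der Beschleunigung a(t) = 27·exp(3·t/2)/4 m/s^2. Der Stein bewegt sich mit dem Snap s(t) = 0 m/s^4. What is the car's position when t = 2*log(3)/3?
Starting from acceleration a(t) = 9·exp(3·t/2)/4, we take 2 integrals. Finding the integral of a(t) and using v(0) = 3/2: v(t) = 3·exp(3·t/2)/2. The antiderivative of velocity is position. Using x(0) = 1, we get x(t) = exp(3·t/2). From the given position equation x(t) = exp(3·t/2), we substitute t = 2*log(3)/3 to get x = 3.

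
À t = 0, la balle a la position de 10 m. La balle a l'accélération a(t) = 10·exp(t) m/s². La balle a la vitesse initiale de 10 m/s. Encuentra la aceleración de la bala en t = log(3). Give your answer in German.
Mit a(t) = 10·exp(t) und Einsetzen von t = log(3), finden wir a = 30.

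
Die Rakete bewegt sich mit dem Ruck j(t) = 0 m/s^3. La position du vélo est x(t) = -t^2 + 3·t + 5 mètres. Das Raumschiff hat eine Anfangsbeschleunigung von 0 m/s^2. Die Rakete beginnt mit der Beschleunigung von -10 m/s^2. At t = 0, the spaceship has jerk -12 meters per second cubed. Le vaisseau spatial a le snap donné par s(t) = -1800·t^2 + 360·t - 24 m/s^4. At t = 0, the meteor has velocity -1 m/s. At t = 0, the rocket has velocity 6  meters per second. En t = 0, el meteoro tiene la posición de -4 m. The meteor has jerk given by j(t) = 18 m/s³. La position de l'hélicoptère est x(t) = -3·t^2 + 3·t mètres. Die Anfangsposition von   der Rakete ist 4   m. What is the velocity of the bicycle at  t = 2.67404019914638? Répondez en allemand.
Wir müssen unsere Gleichung für die Position x(t) = -t^2 + 3·t + 5 1-mal ableiten. Die Ableitung von der Position ergibt die Geschwindigkeit: v(t) = 3 - 2·t. Aus der Gleichung für die Geschwindigkeit v(t) = 3 - 2·t, setzen wir t = 2.67404019914638 ein und erhalten v = -2.34808039829276.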